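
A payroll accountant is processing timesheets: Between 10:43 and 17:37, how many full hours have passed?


Start: 10:43
End: 17:37
Hour difference: 17 - 10 = 7 hours
Minute difference: 37 - 43 = -6 minutes
Total minutes: 414
Complete hours: 414 / 60 = 6 (remainder 54)

6


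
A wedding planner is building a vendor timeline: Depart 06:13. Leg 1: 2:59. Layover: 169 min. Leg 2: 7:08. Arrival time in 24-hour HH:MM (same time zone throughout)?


Depart: 06:13
Leg 1: +179 min -> 09:12
Layover: +169 min -> 12:01
Leg 2: +428 min -> 19:09
Total travel: 776 minutes = 12h 56m
Arrival: 19:09

19:09


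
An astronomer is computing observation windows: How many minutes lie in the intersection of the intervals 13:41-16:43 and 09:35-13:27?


Interval A: [821, 1003] minutes from midnight
Interval B: [575, 807] minutes from midnight
Overlap start = max(821, 575) = 821
Overlap end = min(1003, 807) = 807
End <= start, so the intervals do not overlap: 0 minutes

0


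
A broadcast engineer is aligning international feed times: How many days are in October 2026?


Month: October
Year: 2026
October is a 31-day month
Total: 31 days

31


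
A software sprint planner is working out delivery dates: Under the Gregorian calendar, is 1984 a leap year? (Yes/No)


Year: 1984
Divisible by 4? 1984 / 4 = 496.0 -> Yes
Divisible by 100? 1984 / 100 = 19.84 -> No
Divisible by 4 but not 100, so it IS a leap year

Yes


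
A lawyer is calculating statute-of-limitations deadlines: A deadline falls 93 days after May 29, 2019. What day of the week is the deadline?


Start: 2019-05-29 (Wednesday)
Step 1 - find target date: add 93 days
  2019-05-29 + 93 days = 2019-08-30
Step 2 - day of week:
  93 mod 7 = 2
  Wednesday + 2 days -> Friday
Result: Friday (2019-08-30)

Friday


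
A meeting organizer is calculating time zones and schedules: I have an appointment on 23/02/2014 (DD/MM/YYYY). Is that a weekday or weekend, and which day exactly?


Date: 2014-02-23
January 1, 2014 is a Wednesday
Day of year: 54
Offset from Jan 1: 53 days
53 mod 7 = 4
Result: Sunday

Sunday


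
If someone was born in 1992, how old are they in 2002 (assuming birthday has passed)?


Birth year: 1992
Current year: 2002
Age = current year - birth year
Age = 2002 - 1992 = 10

10


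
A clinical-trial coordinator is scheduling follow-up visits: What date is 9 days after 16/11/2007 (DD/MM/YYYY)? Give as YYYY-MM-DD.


Start: 2007-11-16
Adding 9 days
Days remaining in November: 14
Result: 2007-11-25

2007-11-25


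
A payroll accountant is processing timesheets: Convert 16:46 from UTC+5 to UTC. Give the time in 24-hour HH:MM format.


Local time: 16:46 at UTC+5 (offset 5h)
Target zone: UTC (offset 0h)
Difference: 0 - (5) = -5 hours
Calculation: 16 + (-5) = 11
Result: 11:46

11:46


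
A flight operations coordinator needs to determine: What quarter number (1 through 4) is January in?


Month: January (month 1)
Q1: January-March (months 1-3)
Q2: April-June (months 4-6)
Q3: July-September (months 7-9)
Q4: October-December (months 10-12)
Month 1 falls in Q1

1


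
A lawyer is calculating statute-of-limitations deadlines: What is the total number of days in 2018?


Year: 2018
Check leap year rules:
Divisible by 4? No
2018 is not a leap year
Days: 365

365


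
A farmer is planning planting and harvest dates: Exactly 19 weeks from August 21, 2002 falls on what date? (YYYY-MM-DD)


Start: 2002-08-21
Weeks to add: 19
Convert to days: 19 x 7 = 133 days
Add 133 days to 2002-08-21
Result: 2003-01-01

2003-01-01


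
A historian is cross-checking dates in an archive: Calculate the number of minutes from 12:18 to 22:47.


Start time: 12:18 = 738 minutes from midnight
End time: 22:47 = 1367 minutes from midnight
Difference: 1367 - 738 = 629 minutes
That is 10 hours and 29 minutes

629


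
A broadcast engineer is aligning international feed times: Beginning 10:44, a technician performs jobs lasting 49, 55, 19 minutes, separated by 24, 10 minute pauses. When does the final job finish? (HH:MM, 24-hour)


Start: 10:44 = 644 min from midnight
  after task 1 (49 min): 11:33
  after break (24 min): 11:57
  after task 2 (55 min): 12:52
  after break (10 min): 13:02
  after task 3 (19 min): 13:21
Total elapsed: 157 minutes
End time: 13:21

13:21


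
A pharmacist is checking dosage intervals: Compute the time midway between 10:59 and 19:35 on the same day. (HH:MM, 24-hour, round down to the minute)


Start time: 10:59 = 659 minutes from midnight
End time: 19:35 = 1175 minutes from midnight
Sum: 659 + 1175 = 1834
Midpoint: 1834 / 2 = 917 minutes
Convert: 917 / 60 = 15 hours, 17 minutes
Result: 15:17

15:17


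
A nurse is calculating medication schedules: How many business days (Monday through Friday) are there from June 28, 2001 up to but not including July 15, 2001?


Start: 2001-06-28 (Thursday)
End (exclusive): 2001-07-15 (Sunday)
Total calendar days: 17
Full weeks: 17 // 7 = 2 -> 10 weekdays
Remaining 3 days starting on Thursday:
  Thu(w), Fri(w), Sat(-) -> 2 weekdays
Total business days: 10 + 2 = 12

12


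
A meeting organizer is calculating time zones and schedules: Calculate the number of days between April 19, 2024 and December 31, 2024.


Start: April 19, 2024
End: December 31, 2024
Days left in April: 11
May: 31
June: 30
July: 31
August: 31
... plus remaining months
Sum of remaining months: 245
Total: 11 + 245 = 256

256


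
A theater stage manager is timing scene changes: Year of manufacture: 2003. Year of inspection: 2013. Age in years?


Birth year: 2003
Current year: 2013
Age = current year - birth year
Age = 2013 - 2003 = 10

10


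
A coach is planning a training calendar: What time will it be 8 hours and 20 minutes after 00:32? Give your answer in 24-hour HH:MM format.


Start time: 00:32
Adding: 8 hours 20 minutes
Minutes: 32 + 20 = 52
Hours: 0 + 8 + 0 = 8
Result: 08:52

08:52


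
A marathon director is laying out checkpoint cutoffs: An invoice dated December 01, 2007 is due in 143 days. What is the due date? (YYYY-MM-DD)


Start: 2007-12-01
Adding 143 days
Days remaining in December: 30
After December: 113 days still to add
January 2008: 31 days, 82 remaining
February 2008: 29 days, 53 remaining
March 2008: 31 days, 22 remaining
April 2008 has 30 days, need 22
Result: 2008-04-22

2008-04-22


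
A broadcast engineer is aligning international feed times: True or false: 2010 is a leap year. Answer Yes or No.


Year: 2010
Divisible by 4? 2010 / 4 = 502.5 -> No
Not divisible by 4, so NOT a leap year

No


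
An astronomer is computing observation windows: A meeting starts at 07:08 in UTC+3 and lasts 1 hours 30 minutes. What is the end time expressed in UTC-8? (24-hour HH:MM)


Start: 07:08 in UTC+3
Step 1 - add duration:
  minutes: 8 + 30 = 38
  hours: 7 + 1 + 0 = 8
  end in UTC+3: 08:38
Step 2 - convert UTC+3 -> UTC-8:
  offset difference: -8 - (3) = -11 hours
  8 + (-11) = -3 -> mod 24 = 21
Result: 21:38 in UTC-8

21:38


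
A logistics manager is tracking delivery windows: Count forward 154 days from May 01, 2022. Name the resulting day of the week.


Start: 2022-05-01 (Sunday)
Step 1 - find target date: add 154 days
  2022-05-01 + 154 days = 2022-10-02
Step 2 - day of week:
  154 mod 7 = 0
  Sunday + 0 days -> Sunday
Result: Sunday (2022-10-02)

Sunday


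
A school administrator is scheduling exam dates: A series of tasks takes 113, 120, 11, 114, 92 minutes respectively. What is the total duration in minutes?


Durations: 113, 120, 11, 114, 92
Running sum: 113
+ 120 = 233
+ 11 = 244
+ 114 = 358
+ 92 = 450
Total duration: 450 minutes
That is 7 hours and 30 minutes

450


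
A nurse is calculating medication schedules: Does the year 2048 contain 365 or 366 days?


Year: 2048
Check leap year rules:
Divisible by 4? Yes
Divisible by 100? No
2048 is a leap year
Days: 366

366


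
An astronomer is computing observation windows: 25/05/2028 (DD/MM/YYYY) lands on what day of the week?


Date: 2028-05-25
January 1, 2028 is a Saturday
Day of year: 146
Offset from Jan 1: 145 days
145 mod 7 = 5
Result: Thursday

Thursday


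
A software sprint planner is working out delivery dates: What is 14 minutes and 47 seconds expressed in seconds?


Minutes: 14
Extra seconds: 47
Seconds per minute: 60
Minutes to seconds: 14 x 60 = 840
Total: 840 + 47 = 887

887


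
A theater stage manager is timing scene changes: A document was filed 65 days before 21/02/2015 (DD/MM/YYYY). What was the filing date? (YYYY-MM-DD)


Start: 2015-02-21
Subtracting 65 days
Days already passed in February: 21
After going back through February: 44 more days to subtract
January 2015: 31 days, 13 remaining
December 2014 has 31 days, need 13
Result: 2014-12-18

2014-12-18


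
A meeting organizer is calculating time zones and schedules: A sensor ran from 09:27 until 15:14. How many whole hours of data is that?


Start: 09:27
End: 15:14
Hour difference: 15 - 9 = 6 hours
Minute difference: 14 - 27 = -13 minutes
Total minutes: 347
Complete hours: 347 / 60 = 5 (remainder 47)

5


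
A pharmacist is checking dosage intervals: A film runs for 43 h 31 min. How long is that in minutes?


Hours: 43
Minutes: 31
Convert hours to minutes: 43 x 60 = 2580
Add remaining minutes: 2580 + 31 = 2611

2611


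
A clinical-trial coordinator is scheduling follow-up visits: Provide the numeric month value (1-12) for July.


Calendar month order:
6. June
7. July <--
8. August
July is month number 7

7


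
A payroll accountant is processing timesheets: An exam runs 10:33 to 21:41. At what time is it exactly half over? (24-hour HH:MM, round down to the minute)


Start time: 10:33 = 633 minutes from midnight
End time: 21:41 = 1301 minutes from midnight
Sum: 633 + 1301 = 1934
Midpoint: 1934 / 2 = 967 minutes
Convert: 967 / 60 = 16 hours, 7 minutes
Result: 16:07

16:07


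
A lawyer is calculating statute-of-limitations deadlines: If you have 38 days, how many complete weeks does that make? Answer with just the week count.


Total days: 38
Days per week: 7
Division: 38 / 7 = 5 remainder 3
Complete weeks: 5
Remaining days: 3

5


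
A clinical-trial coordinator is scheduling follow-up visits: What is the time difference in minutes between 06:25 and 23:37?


Start time: 06:25 = 385 minutes from midnight
End time: 23:37 = 1417 minutes from midnight
Difference: 1417 - 385 = 1032 minutes
That is 17 hours and 12 minutes

1032


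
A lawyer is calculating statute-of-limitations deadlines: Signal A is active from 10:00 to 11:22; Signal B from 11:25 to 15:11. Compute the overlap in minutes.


Interval A: [600, 682] minutes from midnight
Interval B: [685, 911] minutes from midnight
Overlap start = max(600, 685) = 685
Overlap end = min(682, 911) = 682
End <= start, so the intervals do not overlap: 0 minutes

0


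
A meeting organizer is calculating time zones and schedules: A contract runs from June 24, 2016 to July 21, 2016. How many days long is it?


Start date: 2016-06-24
End date: 2016-07-21
Jun 2016: +7 days
Jul 2016: +20 days
Total: 27 days

27


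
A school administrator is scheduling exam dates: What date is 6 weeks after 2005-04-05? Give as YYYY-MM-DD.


Start: 2005-04-05
Weeks to add: 6
Convert to days: 6 x 7 = 42 days
Add 42 days to 2005-04-05
Result: 2005-05-17

2005-05-17


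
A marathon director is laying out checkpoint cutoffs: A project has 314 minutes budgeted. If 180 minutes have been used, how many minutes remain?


Total budget: 314 minutes
Time used: 180 minutes
Remaining: 314 - 180 = 134 minutes
Percent used: 57.3%
Percent remaining: 42.7%

134


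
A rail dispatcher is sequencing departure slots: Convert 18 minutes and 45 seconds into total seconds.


Minutes: 18
Seconds: 45
Convert minutes to seconds: 18 x 60 = 1080
Add remaining seconds: 1080 + 45 = 1125

1125


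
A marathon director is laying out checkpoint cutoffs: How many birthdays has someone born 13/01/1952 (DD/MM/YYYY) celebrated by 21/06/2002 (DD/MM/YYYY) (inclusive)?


Birth: 1952-01-13
Reference: 2002-06-21
Year difference: 2002 - 1952 = 50
Has birthday (01-13) occurred by 06-21? Yes
Age in full years: 50

50


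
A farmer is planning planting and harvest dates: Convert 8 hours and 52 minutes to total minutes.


Hours: 8
Extra minutes: 52
Minutes per hour: 60
Hours to minutes: 8 x 60 = 480
Total: 480 + 52 = 532

532


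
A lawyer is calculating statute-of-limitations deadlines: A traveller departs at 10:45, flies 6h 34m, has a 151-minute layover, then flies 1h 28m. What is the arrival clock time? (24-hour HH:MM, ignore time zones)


Depart: 10:45
Leg 1: +394 min -> 17:19
Layover: +151 min -> 19:50
Leg 2: +88 min -> 21:18
Total travel: 633 minutes = 10h 33m
Arrival: 21:18

21:18


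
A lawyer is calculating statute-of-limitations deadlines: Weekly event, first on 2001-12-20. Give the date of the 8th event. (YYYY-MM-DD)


First occurrence: 2001-12-20 (occurrence 1)
Each occurrence is 7 days after the previous.
Occurrence 8 is 7 weeks after the first.
7 weeks = 49 days
2001-12-20 + 49 days = 2002-02-07

2002-02-07


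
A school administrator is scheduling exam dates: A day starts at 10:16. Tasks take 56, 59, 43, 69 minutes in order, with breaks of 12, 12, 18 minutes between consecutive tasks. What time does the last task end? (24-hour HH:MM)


Start: 10:16 = 616 min from midnight
  after task 1 (56 min): 11:12
  after break (12 min): 11:24
  after task 2 (59 min): 12:23
  after break (12 min): 12:35
  after task 3 (43 min): 13:18
  after break (18 min): 13:36
  after task 4 (69 min): 14:45
Total elapsed: 269 minutes
End time: 14:45

14:45


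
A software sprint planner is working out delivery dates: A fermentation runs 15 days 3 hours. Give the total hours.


Days: 15
Extra hours: 3
Hours per day: 24
Days to hours: 15 x 24 = 360
Total: 360 + 3 = 363

363


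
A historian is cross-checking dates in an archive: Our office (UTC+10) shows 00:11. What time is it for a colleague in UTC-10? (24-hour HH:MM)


Local time: 00:11 at UTC+10 (offset 10h)
Target zone: UTC-10 (offset -10h)
Difference: -10 - (10) = -20 hours
Calculation: 0 + (-20) = -20
Wraparound: (-20) mod 24 = 4
Result: 04:11

04:11


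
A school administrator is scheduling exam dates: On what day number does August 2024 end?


Month: August
Year: 2024
August is a 31-day month
Total: 31 days

31


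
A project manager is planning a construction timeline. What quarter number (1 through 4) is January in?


Month: January (month 1)
Q1: January-March (months 1-3)
Q2: April-June (months 4-6)
Q3: July-September (months 7-9)
Q4: October-December (months 10-12)
Month 1 falls in Q1

1


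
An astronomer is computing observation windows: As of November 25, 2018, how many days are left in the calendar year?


Start: November 25, 2018
End: December 31, 2018
Days left in November: 5
December: 31
Sum of remaining months: 31
Total: 5 + 31 = 36

36


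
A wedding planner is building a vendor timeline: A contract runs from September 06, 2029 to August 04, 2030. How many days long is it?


Start date: 2029-09-06
End date: 2030-08-04
Sep 2029: +25 days
Oct 2029: +31 days
Nov 2029: +30 days
... (9 more months)
Total: 332 days

332


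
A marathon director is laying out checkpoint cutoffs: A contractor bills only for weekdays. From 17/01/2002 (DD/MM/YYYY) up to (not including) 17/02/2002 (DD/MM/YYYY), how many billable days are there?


Start: 2002-01-17 (Thursday)
End (exclusive): 2002-02-17 (Sunday)
Total calendar days: 31
Full weeks: 31 // 7 = 4 -> 20 weekdays
Remaining 3 days starting on Thursday:
  Thu(w), Fri(w), Sat(-) -> 2 weekdays
Total business days: 20 + 2 = 22

22


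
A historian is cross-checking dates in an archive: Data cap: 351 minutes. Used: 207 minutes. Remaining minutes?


Total budget: 351 minutes
Time used: 207 minutes
Remaining: 351 - 207 = 144 minutes
Percent used: 59.0%
Percent remaining: 41.0%

144


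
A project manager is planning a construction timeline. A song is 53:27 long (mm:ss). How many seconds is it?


Minutes: 53
Extra seconds: 27
Seconds per minute: 60
Minutes to seconds: 53 x 60 = 3180
Total: 3180 + 27 = 3207

3207


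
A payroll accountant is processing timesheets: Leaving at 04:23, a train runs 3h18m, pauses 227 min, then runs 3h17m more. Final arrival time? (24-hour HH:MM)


Depart: 04:23
Leg 1: +198 min -> 07:41
Layover: +227 min -> 11:28
Leg 2: +197 min -> 14:45
Total travel: 622 minutes = 10h 22m
Arrival: 14:45

14:45


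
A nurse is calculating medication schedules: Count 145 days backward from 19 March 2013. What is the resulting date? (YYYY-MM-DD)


Start: 2013-03-19
Subtracting 145 days
Days already passed in March: 19
After going back through March: 126 more days to subtract
February 2013: 28 days, 98 remaining
January 2013: 31 days, 67 remaining
December 2012: 31 days, 36 remaining
November 2012: 30 days, 6 remaining
Result: 2012-10-25

2012-10-25


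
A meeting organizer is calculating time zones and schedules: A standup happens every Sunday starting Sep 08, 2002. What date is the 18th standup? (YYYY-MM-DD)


First occurrence: 2002-09-08 (occurrence 1)
Each occurrence is 7 days after the previous.
Occurrence 18 is 17 weeks after the first.
17 weeks = 119 days
2002-09-08 + 119 days = 2003-01-05

2003-01-05


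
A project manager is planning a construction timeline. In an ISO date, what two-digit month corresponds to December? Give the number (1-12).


Calendar month order:
11. November
12. December <--
December is month number 12

12


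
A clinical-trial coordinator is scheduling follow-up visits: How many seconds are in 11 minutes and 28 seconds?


Minutes: 11
Seconds: 28
Convert minutes to seconds: 11 x 60 = 660
Add remaining seconds: 660 + 28 = 688

688


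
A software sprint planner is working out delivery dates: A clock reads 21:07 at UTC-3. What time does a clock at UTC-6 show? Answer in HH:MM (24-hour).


Local time: 21:07 at UTC-3 (offset -3h)
Target zone: UTC-6 (offset -6h)
Difference: -6 - (-3) = -3 hours
Calculation: 21 + (-3) = 18
Result: 18:07

18:07


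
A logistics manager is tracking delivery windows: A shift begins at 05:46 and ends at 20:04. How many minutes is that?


Start time: 05:46 = 346 minutes from midnight
End time: 20:04 = 1204 minutes from midnight
Difference: 1204 - 346 = 858 minutes
That is 14 hours and 18 minutes

858


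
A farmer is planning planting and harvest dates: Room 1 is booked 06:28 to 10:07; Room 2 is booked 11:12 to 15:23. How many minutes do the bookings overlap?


Interval A: [388, 607] minutes from midnight
Interval B: [672, 923] minutes from midnight
Overlap start = max(388, 672) = 672
Overlap end = min(607, 923) = 607
End <= start, so the intervals do not overlap: 0 minutes

0


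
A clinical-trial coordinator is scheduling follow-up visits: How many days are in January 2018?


Month: January
Year: 2018
January is a 31-day month
Total: 31 days

31


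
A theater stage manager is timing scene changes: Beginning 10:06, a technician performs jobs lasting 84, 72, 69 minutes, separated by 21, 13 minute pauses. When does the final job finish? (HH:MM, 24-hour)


Start: 10:06 = 606 min from midnight
  after task 1 (84 min): 11:30
  after break (21 min): 11:51
  after task 2 (72 min): 13:03
  after break (13 min): 13:16
  after task 3 (69 min): 14:25
Total elapsed: 259 minutes
End time: 14:25

14:25


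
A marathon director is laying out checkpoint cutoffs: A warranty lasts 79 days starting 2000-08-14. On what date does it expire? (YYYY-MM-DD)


Start: 2000-08-14
Adding 79 days
Days remaining in August: 17
After August: 62 days still to add
September 2000: 30 days, 32 remaining
October 2000: 31 days, 1 remaining
November 2000 has 30 days, need 1
Result: 2000-11-01

2000-11-01


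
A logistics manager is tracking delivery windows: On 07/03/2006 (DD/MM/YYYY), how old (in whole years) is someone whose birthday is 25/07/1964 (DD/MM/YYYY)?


Birth: 1964-07-25
Reference: 2006-03-07
Year difference: 2006 - 1964 = 42
Has birthday (07-25) occurred by 03-07? No
Birthday not yet reached this year -> subtract 1
Age in full years: 41

41


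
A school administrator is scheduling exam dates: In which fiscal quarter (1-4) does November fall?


Month: November (month 11)
Q1: January-March (months 1-3)
Q2: April-June (months 4-6)
Q3: July-September (months 7-9)
Q4: October-December (months 10-12)
Month 11 falls in Q4

4


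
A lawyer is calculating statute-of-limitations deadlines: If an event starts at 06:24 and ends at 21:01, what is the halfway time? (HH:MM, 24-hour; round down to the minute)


Start time: 06:24 = 384 minutes from midnight
End time: 21:01 = 1261 minutes from midnight
Sum: 384 + 1261 = 1645
Midpoint: 1645 / 2 = 822 minutes
Convert: 822 / 60 = 13 hours, 42 minutes
Result: 13:42

13:42


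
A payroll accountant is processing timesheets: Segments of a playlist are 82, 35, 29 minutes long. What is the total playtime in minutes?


Durations: 82, 35, 29
Running sum: 82
+ 35 = 117
+ 29 = 146
Total duration: 146 minutes
That is 2 hours and 26 minutes

146


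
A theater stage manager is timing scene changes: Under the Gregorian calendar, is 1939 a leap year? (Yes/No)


Year: 1939
Divisible by 4? 1939 / 4 = 484.75 -> No
Not divisible by 4, so NOT a leap year

No


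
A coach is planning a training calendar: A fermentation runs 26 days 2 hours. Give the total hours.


Days: 26
Extra hours: 2
Hours per day: 24
Days to hours: 26 x 24 = 624
Total: 624 + 2 = 626

626


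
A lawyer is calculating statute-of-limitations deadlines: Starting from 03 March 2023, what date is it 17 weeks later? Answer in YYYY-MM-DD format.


Start: 2023-03-03
Weeks to add: 17
Convert to days: 17 x 7 = 119 days
Add 119 days to 2023-03-03
Result: 2023-06-30

2023-06-30


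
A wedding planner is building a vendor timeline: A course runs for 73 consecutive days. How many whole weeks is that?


Total days: 73
Days per week: 7
Division: 73 / 7 = 10 remainder 3
Complete weeks: 10
Remaining days: 3

10


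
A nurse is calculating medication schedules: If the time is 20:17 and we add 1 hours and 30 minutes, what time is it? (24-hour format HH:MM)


Start time: 20:17
Adding: 1 hours 30 minutes
Minutes: 17 + 30 = 47
Hours: 20 + 1 + 0 = 21
Result: 21:47

21:47


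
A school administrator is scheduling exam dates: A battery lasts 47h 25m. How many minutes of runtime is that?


Hours: 47
Extra minutes: 25
Minutes per hour: 60
Hours to minutes: 47 x 60 = 2820
Total: 2820 + 25 = 2845

2845


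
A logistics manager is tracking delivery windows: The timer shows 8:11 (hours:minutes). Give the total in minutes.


Hours: 8
Minutes: 11
Convert hours to minutes: 8 x 60 = 480
Add remaining minutes: 480 + 11 = 491

491


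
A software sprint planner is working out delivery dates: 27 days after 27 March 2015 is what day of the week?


Start: 2015-03-27 (Friday)
Step 1 - find target date: add 27 days
  2015-03-27 + 27 days = 2015-04-23
Step 2 - day of week:
  27 mod 7 = 6
  Friday + 6 days -> Thursday
Result: Thursday (2015-04-23)

Thursday


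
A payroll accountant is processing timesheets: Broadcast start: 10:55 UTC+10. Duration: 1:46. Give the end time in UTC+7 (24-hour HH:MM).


Start: 10:55 in UTC+10
Step 1 - add duration:
  minutes: 55 + 46 = 101 (carry 1h)
  hours: 10 + 1 + 1 = 12
  end in UTC+10: 12:41
Step 2 - convert UTC+10 -> UTC+7:
  offset difference: 7 - (10) = -3 hours
  12 + (-3) = 9 -> mod 24 = 9
Result: 09:41 in UTC+7

09:41


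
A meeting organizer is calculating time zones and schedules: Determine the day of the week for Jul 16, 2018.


Date: 2018-07-16
January 1, 2018 is a Monday
Day of year: 197
Offset from Jan 1: 196 days
196 mod 7 = 0
Result: Monday

Monday


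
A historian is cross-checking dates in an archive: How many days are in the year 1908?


Year: 1908
Check leap year rules:
Divisible by 4? Yes
Divisible by 100? No
1908 is a leap year
Days: 366

366


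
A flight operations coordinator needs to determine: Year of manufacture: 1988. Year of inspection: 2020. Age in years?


Birth year: 1988
Current year: 2020
Age = current year - birth year
Age = 2020 - 1988 = 32

32


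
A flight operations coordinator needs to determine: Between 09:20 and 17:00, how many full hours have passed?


Start: 09:20
End: 17:00
Hour difference: 17 - 9 = 8 hours
Minute difference: 0 - 20 = -20 minutes
Total minutes: 460
Complete hours: 460 / 60 = 7 (remainder 40)

7


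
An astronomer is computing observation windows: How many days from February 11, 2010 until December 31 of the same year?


Start: February 11, 2010
End: December 31, 2010
Days left in February: 17
March: 31
April: 30
May: 31
June: 30
... plus remaining months
Sum of remaining months: 306
Total: 17 + 306 = 323

323


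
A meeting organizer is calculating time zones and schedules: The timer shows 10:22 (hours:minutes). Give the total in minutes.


Hours: 10
Minutes: 22
Convert hours to minutes: 10 x 60 = 600
Add remaining minutes: 600 + 22 = 622

622


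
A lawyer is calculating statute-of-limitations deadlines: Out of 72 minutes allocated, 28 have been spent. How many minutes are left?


Total budget: 72 minutes
Time used: 28 minutes
Remaining: 72 - 28 = 44 minutes
Percent used: 38.9%
Percent remaining: 61.1%

44


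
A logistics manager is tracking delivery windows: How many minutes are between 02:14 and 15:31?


Start time: 02:14 = 134 minutes from midnight
End time: 15:31 = 931 minutes from midnight
Difference: 931 - 134 = 797 minutes
That is 13 hours and 17 minutes

797


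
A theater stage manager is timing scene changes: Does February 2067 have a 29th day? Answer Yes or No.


Year: 2067
Divisible by 4? 2067 / 4 = 516.75 -> No
Not divisible by 4, so NOT a leap year

No


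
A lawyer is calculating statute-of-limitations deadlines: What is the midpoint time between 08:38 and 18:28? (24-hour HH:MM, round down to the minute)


Start time: 08:38 = 518 minutes from midnight
End time: 18:28 = 1108 minutes from midnight
Sum: 518 + 1108 = 1626
Midpoint: 1626 / 2 = 813 minutes
Convert: 813 / 60 = 13 hours, 33 minutes
Result: 13:33

13:33


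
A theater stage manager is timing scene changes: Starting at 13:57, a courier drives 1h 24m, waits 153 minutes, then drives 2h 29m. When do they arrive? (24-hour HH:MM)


Depart: 13:57
Leg 1: +84 min -> 15:21
Layover: +153 min -> 17:54
Leg 2: +149 min -> 20:23
Total travel: 386 minutes = 6h 26m
Arrival: 20:23

20:23


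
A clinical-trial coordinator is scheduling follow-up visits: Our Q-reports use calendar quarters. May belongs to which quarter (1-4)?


Month: May (month 5)
Q1: January-March (months 1-3)
Q2: April-June (months 4-6)
Q3: July-September (months 7-9)
Q4: October-December (months 10-12)
Month 5 falls in Q2

2


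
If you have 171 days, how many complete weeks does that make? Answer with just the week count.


Total days: 171
Days per week: 7
Division: 171 / 7 = 24 remainder 3
Complete weeks: 24
Remaining days: 3

24


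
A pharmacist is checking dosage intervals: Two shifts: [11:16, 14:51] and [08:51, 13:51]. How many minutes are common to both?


Interval A: [676, 891] minutes from midnight
Interval B: [531, 831] minutes from midnight
Overlap start = max(676, 531) = 676
Overlap end = min(891, 831) = 831
Overlap = 831 - 676 = 155 minutes

155


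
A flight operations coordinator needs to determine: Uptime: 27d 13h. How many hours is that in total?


Days: 27
Extra hours: 13
Hours per day: 24
Days to hours: 27 x 24 = 648
Total: 648 + 13 = 661

661


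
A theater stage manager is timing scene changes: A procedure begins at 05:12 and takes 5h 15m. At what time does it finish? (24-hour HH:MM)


Start time: 05:12
Adding: 5 hours 15 minutes
Minutes: 12 + 15 = 27
Hours: 5 + 5 + 0 = 10
Result: 10:27

10:27


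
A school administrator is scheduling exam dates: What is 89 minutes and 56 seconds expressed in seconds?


Minutes: 89
Extra seconds: 56
Seconds per minute: 60
Minutes to seconds: 89 x 60 = 5340
Total: 5340 + 56 = 5396

5396


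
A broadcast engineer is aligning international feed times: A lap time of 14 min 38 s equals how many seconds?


Minutes: 14
Seconds: 38
Convert minutes to seconds: 14 x 60 = 840
Add remaining seconds: 840 + 38 = 878

878


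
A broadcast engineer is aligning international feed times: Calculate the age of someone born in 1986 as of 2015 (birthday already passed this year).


Birth year: 1986
Current year: 2015
Age = current year - birth year
Age = 2015 - 1986 = 29

29


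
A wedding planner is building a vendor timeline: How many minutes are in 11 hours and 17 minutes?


Hours: 11
Extra minutes: 17
Minutes per hour: 60
Hours to minutes: 11 x 60 = 660
Total: 660 + 17 = 677

677


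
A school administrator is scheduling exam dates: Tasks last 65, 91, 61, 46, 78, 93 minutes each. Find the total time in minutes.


Durations: 65, 91, 61, 46, 78, 93
Running sum: 65
+ 91 = 156
+ 61 = 217
+ 46 = 263
+ 78 = 341
+ 93 = 434
Total duration: 434 minutes
That is 7 hours and 14 minutes

434


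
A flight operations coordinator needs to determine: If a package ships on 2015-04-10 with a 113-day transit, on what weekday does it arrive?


Start: 2015-04-10 (Friday)
Step 1 - find target date: add 113 days
  2015-04-10 + 113 days = 2015-08-01
Step 2 - day of week:
  113 mod 7 = 1
  Friday + 1 days -> Saturday
Result: Saturday (2015-08-01)

Saturday


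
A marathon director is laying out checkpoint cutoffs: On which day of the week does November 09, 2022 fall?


Date: 2022-11-09
January 1, 2022 is a Saturday
Day of year: 313
Offset from Jan 1: 312 days
312 mod 7 = 4
Result: Wednesday

Wednesday


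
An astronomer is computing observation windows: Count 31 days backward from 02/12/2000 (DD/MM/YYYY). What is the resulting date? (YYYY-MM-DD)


Start: 2000-12-02
Subtracting 31 days
Days already passed in December: 2
After going back through December: 29 more days to subtract
November 2000 has 30 days, need 29
Result: 2000-11-01

2000-11-01


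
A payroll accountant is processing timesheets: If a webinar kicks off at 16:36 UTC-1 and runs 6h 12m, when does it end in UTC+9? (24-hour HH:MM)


Start: 16:36 in UTC-1
Step 1 - add duration:
  minutes: 36 + 12 = 48
  hours: 16 + 6 + 0 = 22
  end in UTC-1: 22:48
Step 2 - convert UTC-1 -> UTC+9:
  offset difference: 9 - (-1) = 10 hours
  22 + (10) = 32 -> mod 24 = 8
Result: 08:48 in UTC+9

08:48


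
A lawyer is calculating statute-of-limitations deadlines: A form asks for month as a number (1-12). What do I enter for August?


Calendar month order:
7. July
8. August <--
9. September
August is month number 8

8


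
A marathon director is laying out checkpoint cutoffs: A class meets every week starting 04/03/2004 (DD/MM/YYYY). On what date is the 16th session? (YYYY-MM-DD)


First occurrence: 2004-03-04 (occurrence 1)
Each occurrence is 7 days after the previous.
Occurrence 16 is 15 weeks after the first.
15 weeks = 105 days
2004-03-04 + 105 days = 2004-06-17

2004-06-17


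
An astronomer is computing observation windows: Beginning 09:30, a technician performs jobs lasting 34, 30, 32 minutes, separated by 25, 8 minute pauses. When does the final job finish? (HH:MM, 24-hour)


Start: 09:30 = 570 min from midnight
  after task 1 (34 min): 10:04
  after break (25 min): 10:29
  after task 2 (30 min): 10:59
  after break (8 min): 11:07
  after task 3 (32 min): 11:39
Total elapsed: 129 minutes
End time: 11:39

11:39


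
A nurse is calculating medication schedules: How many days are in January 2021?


Month: January
Year: 2021
January is a 31-day month
Total: 31 days

31


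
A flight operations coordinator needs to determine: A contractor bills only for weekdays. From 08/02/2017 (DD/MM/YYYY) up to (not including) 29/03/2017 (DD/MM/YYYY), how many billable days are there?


Start: 2017-02-08 (Wednesday)
End (exclusive): 2017-03-29 (Wednesday)
Total calendar days: 49
Full weeks: 49 // 7 = 7 -> 35 weekdays
Remaining 0 days starting on Wednesday:
Total business days: 35 + 0 = 35

35


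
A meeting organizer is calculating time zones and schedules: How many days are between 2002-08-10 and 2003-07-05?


Start date: 2002-08-10
End date: 2003-07-05
Aug 2002: +22 days
Sep 2002: +30 days
Oct 2002: +31 days
... (9 more months)
Total: 329 days

329


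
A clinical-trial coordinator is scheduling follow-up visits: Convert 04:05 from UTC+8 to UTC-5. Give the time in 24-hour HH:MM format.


Local time: 04:05 at UTC+8 (offset 8h)
Target zone: UTC-5 (offset -5h)
Difference: -5 - (8) = -13 hours
Calculation: 4 + (-13) = -9
Wraparound: (-9) mod 24 = 15
Result: 15:05

15:05


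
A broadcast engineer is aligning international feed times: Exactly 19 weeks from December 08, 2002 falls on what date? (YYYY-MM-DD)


Start: 2002-12-08
Weeks to add: 19
Convert to days: 19 x 7 = 133 days
Add 133 days to 2002-12-08
Result: 2003-04-20

2003-04-20


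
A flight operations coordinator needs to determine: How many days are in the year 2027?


Year: 2027
Check leap year rules:
Divisible by 4? No
2027 is not a leap year
Days: 365

365


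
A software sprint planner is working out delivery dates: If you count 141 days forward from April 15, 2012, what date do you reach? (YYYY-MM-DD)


Start: 2012-04-15
Adding 141 days
Days remaining in April: 15
After April: 126 days still to add
May 2012: 31 days, 95 remaining
June 2012: 30 days, 65 remaining
July 2012: 31 days, 34 remaining
August 2012: 31 days, 3 remaining
Result: 2012-09-03

2012-09-03


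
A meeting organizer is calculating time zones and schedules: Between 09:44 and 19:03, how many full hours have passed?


Start: 09:44
End: 19:03
Hour difference: 19 - 9 = 10 hours
Minute difference: 3 - 44 = -41 minutes
Total minutes: 559
Complete hours: 559 / 60 = 9 (remainder 19)

9


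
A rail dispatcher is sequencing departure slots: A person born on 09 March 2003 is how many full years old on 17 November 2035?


Birth: 2003-03-09
Reference: 2035-11-17
Year difference: 2035 - 2003 = 32
Has birthday (03-09) occurred by 11-17? Yes
Age in full years: 32

32


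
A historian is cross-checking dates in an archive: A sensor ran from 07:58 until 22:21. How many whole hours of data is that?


Start: 07:58
End: 22:21
Hour difference: 22 - 7 = 15 hours
Minute difference: 21 - 58 = -37 minutes
Total minutes: 863
Complete hours: 863 / 60 = 14 (remainder 23)

14


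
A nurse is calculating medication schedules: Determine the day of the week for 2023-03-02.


Date: 2023-03-02
January 1, 2023 is a Sunday
Day of year: 61
Offset from Jan 1: 60 days
60 mod 7 = 4
Result: Thursday

Thursday


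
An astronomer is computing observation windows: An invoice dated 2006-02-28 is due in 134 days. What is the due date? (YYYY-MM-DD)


Start: 2006-02-28
Adding 134 days
Days remaining in February: 0
After February: 134 days still to add
March 2006: 31 days, 103 remaining
April 2006: 30 days, 73 remaining
May 2006: 31 days, 42 remaining
June 2006: 30 days, 12 remaining
Result: 2006-07-12

2006-07-12


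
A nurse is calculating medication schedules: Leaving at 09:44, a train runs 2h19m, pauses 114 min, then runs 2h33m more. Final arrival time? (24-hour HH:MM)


Depart: 09:44
Leg 1: +139 min -> 12:03
Layover: +114 min -> 13:57
Leg 2: +153 min -> 16:30
Total travel: 406 minutes = 6h 46m
Arrival: 16:30

16:30


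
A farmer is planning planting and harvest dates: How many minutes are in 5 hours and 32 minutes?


Hours: 5
Minutes: 32
Convert hours to minutes: 5 x 60 = 300
Add remaining minutes: 300 + 32 = 332

332


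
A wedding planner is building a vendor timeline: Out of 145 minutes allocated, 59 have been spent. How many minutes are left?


Total budget: 145 minutes
Time used: 59 minutes
Remaining: 145 - 59 = 86 minutes
Percent used: 40.7%
Percent remaining: 59.3%

86


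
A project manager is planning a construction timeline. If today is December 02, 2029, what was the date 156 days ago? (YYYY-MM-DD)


Start: 2029-12-02
Subtracting 156 days
Days already passed in December: 2
After going back through December: 154 more days to subtract
November 2029: 30 days, 124 remaining
October 2029: 31 days, 93 remaining
September 2029: 30 days, 63 remaining
August 2029: 31 days, 32 remaining
Result: 2029-06-29

2029-06-29


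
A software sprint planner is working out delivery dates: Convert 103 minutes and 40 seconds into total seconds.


Minutes: 103
Seconds: 40
Convert minutes to seconds: 103 x 60 = 6180
Add remaining seconds: 6180 + 40 = 6220

6220


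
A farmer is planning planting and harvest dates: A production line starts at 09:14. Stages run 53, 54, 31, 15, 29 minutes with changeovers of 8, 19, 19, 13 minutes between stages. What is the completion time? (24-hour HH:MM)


Start: 09:14 = 554 min from midnight
  after task 1 (53 min): 10:07
  after break (8 min): 10:15
  after task 2 (54 min): 11:09
  after break (19 min): 11:28
  after task 3 (31 min): 11:59
  after break (19 min): 12:18
  after task 4 (15 min): 12:33
  after break (13 min): 12:46
  after task 5 (29 min): 13:15
Total elapsed: 241 minutes
End time: 13:15

13:15


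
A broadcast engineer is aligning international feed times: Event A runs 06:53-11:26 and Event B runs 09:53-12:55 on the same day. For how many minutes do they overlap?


Interval A: [413, 686] minutes from midnight
Interval B: [593, 775] minutes from midnight
Overlap start = max(413, 593) = 593
Overlap end = min(686, 775) = 686
Overlap = 686 - 593 = 93 minutes

93


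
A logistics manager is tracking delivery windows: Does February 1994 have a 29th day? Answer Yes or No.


Year: 1994
Divisible by 4? 1994 / 4 = 498.5 -> No
Not divisible by 4, so NOT a leap year

No


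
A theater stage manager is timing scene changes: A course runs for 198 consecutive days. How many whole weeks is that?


Total days: 198
Days per week: 7
Division: 198 / 7 = 28 remainder 2
Complete weeks: 28
Remaining days: 2

28


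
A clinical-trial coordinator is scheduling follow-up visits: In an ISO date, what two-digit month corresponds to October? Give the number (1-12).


Calendar month order:
9. September
10. October <--
11. November
October is month number 10

10


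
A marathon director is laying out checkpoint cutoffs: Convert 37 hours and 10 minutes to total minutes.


Hours: 37
Extra minutes: 10
Minutes per hour: 60
Hours to minutes: 37 x 60 = 2220
Total: 2220 + 10 = 2230

2230


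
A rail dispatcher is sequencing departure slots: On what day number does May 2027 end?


Month: May
Year: 2027
May is a 31-day month
Total: 31 days

31


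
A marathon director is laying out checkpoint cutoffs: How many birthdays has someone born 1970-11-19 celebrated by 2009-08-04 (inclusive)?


Birth: 1970-11-19
Reference: 2009-08-04
Year difference: 2009 - 1970 = 39
Has birthday (11-19) occurred by 08-04? No
Birthday not yet reached this year -> subtract 1
Age in full years: 38

38


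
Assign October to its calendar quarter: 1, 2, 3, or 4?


Month: October (month 10)
Q1: January-March (months 1-3)
Q2: April-June (months 4-6)
Q3: July-September (months 7-9)
Q4: October-December (months 10-12)
Month 10 falls in Q4

4


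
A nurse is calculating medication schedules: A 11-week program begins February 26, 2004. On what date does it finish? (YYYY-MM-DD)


Start: 2004-02-26
Weeks to add: 11
Convert to days: 11 x 7 = 77 days
Add 77 days to 2004-02-26
Result: 2004-05-13

2004-05-13


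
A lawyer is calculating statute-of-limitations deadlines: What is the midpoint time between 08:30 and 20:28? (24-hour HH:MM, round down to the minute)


Start time: 08:30 = 510 minutes from midnight
End time: 20:28 = 1228 minutes from midnight
Sum: 510 + 1228 = 1738
Midpoint: 1738 / 2 = 869 minutes
Convert: 869 / 60 = 14 hours, 29 minutes
Result: 14:29

14:29
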